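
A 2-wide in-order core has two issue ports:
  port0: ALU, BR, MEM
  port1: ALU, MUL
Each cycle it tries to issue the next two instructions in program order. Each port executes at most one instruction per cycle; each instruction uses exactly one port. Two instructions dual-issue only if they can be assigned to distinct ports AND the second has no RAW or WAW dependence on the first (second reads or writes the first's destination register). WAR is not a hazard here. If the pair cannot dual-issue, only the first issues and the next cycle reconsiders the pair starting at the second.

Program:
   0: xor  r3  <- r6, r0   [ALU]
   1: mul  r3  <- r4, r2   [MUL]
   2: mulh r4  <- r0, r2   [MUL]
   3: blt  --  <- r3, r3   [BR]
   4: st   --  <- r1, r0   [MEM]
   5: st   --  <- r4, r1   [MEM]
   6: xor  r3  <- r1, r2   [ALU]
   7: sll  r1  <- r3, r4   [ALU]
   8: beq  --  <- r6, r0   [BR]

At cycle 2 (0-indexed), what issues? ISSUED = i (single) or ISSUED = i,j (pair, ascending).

#0 head=0: xor i0 WAW r3
#1 head=1: mul i1 no-port MUL/MUL
#2 head=2: mulh+blt i2,i3 pair
#3 head=4: st i4 no-port MEM/MEM
#4 head=5: st+xor i5,i6 pair
#5 head=7: sll+beq i7,i8 pair

ISSUED = 2,3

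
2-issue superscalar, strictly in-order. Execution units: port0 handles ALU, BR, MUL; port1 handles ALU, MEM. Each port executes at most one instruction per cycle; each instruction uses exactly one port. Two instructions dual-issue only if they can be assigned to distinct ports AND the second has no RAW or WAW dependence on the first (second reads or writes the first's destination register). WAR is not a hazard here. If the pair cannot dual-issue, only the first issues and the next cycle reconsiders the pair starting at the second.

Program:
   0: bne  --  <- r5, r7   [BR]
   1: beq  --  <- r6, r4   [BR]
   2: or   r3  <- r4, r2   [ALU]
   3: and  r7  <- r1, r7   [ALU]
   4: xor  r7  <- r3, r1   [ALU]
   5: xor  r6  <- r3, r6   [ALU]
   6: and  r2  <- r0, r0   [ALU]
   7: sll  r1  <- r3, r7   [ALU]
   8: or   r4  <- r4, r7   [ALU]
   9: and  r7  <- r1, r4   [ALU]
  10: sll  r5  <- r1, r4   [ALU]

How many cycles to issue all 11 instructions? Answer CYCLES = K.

CYCLES = 7

0. bne.BR @i0  | no-port BR/BR
1. beq.BR/or.ALU @i1/i2  | 2-wide
2. and.ALU @i3  | WAW r7
3. xor.ALU/xor.ALU @i4/i5  | 2-wide
4. and.ALU/sll.ALU @i6/i7  | 2-wide
5. or.ALU @i8  | RAW r4
6. and.ALU/sll.ALU @i9/i10  | 2-wide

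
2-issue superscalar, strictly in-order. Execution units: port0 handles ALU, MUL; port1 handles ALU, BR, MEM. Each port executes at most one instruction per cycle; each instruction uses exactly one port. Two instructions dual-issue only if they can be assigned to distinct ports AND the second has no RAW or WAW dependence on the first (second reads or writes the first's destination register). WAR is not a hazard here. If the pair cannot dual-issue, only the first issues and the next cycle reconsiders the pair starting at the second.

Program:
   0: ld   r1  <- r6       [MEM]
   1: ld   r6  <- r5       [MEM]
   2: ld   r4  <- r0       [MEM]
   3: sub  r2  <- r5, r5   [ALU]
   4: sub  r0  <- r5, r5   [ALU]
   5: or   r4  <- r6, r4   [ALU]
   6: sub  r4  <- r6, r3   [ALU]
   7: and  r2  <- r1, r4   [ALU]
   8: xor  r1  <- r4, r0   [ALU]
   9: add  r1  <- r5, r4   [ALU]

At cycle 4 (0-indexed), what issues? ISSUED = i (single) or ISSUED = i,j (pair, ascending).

[0] i0  ld  -- no-port MEM/MEM
[1] i1  ld  -- no-port MEM/MEM
[2] i2+i3  ld;sub  -- pair
[3] i4+i5  sub;or  -- pair
[4] i6  sub  -- RAW r4
[5] i7+i8  and;xor  -- pair
[6] i9  add  -- tail

ISSUED = 6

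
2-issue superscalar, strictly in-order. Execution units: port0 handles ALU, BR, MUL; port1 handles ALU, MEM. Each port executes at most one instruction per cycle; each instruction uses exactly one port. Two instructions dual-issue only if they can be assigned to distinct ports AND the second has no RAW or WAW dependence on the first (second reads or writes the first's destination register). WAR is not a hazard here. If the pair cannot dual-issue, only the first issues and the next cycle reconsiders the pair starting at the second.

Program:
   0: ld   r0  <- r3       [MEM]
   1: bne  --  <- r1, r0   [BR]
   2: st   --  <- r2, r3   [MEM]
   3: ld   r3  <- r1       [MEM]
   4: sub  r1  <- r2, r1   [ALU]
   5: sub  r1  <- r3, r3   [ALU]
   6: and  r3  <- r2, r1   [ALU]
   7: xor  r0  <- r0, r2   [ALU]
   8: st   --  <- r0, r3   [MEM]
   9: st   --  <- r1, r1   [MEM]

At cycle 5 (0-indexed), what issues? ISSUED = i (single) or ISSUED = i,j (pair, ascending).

ISSUED = 8

c0: i0 ld  RAW r0
c1: i1+i2 bne st  dual
c2: i3+i4 ld sub  dual
c3: i5 sub  RAW r1
c4: i6+i7 and xor  dual
c5: i8 st  no-port MEM/MEM
c6: i9 st  tail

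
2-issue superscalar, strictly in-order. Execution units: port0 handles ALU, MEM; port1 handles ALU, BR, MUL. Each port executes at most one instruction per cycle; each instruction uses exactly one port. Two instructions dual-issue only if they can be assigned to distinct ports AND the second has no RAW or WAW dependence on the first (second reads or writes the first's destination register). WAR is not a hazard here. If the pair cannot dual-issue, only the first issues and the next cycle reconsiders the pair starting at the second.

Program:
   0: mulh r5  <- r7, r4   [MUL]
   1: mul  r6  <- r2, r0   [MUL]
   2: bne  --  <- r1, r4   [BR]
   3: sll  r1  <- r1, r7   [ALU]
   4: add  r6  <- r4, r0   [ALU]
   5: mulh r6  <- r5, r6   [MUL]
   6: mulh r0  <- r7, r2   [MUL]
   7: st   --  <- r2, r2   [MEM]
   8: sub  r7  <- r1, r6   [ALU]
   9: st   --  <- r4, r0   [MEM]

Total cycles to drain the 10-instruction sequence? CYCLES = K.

CYCLES = 7

c0: i0 mulh.MUL  no-port MUL/MUL
c1: i1 mul.MUL  no-port MUL/BR
c2: i2,i3 bne.BR+sll.ALU  2-wide
c3: i4 add.ALU  RAW+WAW r6
c4: i5 mulh.MUL  no-port MUL/MUL
c5: i6,i7 mulh.MUL+st.MEM  2-wide
c6: i8,i9 sub.ALU+st.MEM  2-wide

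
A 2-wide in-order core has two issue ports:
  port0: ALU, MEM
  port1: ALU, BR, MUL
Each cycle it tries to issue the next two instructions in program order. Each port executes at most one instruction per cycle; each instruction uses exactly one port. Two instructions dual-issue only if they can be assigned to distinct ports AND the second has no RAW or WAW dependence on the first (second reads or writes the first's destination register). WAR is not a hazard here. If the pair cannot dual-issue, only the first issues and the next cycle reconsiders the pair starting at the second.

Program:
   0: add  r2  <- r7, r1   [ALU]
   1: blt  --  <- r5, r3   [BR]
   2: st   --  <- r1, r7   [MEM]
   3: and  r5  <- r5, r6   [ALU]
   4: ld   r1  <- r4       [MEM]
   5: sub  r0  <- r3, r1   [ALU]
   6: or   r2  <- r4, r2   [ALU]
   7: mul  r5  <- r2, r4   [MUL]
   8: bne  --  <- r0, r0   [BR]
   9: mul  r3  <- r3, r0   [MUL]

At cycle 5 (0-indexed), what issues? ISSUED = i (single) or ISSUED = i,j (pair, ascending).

ISSUED = 8

0. add blt @i0&i1  | dual
1. st and @i2&i3  | dual
2. ld @i4  | RAW r1
3. sub or @i5&i6  | dual
4. mul @i7  | no-port MUL/BR
5. bne @i8  | no-port BR/MUL
6. mul @i9  | tail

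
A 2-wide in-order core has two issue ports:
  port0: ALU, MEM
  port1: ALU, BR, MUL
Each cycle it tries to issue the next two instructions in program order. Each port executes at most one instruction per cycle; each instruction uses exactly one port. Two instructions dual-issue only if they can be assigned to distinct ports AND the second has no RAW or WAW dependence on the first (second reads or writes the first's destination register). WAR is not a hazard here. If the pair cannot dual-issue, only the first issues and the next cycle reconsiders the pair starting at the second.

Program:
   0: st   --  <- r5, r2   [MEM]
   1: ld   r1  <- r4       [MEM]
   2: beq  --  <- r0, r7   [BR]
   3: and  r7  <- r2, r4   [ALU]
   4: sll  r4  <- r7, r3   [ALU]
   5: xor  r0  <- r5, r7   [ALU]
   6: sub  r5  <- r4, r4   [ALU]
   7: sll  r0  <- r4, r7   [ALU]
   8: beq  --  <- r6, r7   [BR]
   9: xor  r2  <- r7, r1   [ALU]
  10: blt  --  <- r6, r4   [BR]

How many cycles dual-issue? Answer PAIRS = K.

PAIRS = 4

#0 head=0: st i0 no-port MEM/MEM
#1 head=1: ld beq i1/i2 pair
#2 head=3: and i3 RAW r7
#3 head=4: sll xor i4/i5 pair
#4 head=6: sub sll i6/i7 pair
#5 head=8: beq xor i8/i9 pair
#6 head=10: blt i10 tail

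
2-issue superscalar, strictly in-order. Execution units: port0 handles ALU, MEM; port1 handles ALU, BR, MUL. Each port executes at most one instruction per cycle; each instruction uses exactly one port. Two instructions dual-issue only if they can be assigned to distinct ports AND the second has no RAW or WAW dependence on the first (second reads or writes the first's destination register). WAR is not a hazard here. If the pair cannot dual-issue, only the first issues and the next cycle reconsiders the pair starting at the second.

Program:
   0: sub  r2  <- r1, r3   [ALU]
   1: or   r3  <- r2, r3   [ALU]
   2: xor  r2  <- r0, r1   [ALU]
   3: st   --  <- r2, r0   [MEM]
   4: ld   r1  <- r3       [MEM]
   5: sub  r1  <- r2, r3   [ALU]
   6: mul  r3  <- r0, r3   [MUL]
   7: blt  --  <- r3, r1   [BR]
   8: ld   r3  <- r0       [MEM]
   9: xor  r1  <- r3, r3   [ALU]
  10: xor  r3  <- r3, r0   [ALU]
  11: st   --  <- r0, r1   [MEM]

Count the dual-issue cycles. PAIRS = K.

0. sub @i0  | RAW r2
1. or+xor @i1/i2  | pair
2. st @i3  | no-port MEM/MEM
3. ld @i4  | WAW r1
4. sub+mul @i5/i6  | pair
5. blt+ld @i7/i8  | pair
6. xor+xor @i9/i10  | pair
7. st @i11  | tail

PAIRS = 4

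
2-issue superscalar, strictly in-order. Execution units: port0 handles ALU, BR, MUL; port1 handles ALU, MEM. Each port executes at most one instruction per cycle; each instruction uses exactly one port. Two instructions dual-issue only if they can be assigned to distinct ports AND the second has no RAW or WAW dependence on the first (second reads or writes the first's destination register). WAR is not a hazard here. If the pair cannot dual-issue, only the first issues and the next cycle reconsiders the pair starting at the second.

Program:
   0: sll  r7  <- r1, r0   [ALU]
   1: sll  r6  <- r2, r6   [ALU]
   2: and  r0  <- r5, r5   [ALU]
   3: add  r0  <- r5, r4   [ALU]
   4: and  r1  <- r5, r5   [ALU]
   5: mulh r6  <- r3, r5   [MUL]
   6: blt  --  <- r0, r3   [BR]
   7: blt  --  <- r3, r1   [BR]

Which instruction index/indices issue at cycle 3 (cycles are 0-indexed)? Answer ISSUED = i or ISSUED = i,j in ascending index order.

0. sll+sll @i0+i1  | dual
1. and @i2  | WAW r0
2. add+and @i3+i4  | dual
3. mulh @i5  | no-port MUL/BR
4. blt @i6  | no-port BR/BR
5. blt @i7  | tail

ISSUED = 5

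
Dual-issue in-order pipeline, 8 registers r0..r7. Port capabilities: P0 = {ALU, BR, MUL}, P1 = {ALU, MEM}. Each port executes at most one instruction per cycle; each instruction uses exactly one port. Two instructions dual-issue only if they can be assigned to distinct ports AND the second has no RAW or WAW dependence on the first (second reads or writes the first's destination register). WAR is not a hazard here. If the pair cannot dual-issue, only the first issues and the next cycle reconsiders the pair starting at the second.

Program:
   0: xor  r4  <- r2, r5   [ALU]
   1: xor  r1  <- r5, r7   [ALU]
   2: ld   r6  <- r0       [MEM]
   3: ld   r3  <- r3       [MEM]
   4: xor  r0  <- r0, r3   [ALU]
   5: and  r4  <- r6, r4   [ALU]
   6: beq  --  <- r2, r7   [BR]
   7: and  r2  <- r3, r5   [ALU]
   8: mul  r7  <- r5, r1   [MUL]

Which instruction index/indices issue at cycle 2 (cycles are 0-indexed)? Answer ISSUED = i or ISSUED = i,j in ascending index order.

ISSUED = 3

#0 head=0: xor.ALU/xor.ALU i0+i1 2-wide
#1 head=2: ld.MEM i2 no-port MEM/MEM
#2 head=3: ld.MEM i3 RAW r3
#3 head=4: xor.ALU/and.ALU i4+i5 2-wide
#4 head=6: beq.BR/and.ALU i6+i7 2-wide
#5 head=8: mul.MUL i8 tail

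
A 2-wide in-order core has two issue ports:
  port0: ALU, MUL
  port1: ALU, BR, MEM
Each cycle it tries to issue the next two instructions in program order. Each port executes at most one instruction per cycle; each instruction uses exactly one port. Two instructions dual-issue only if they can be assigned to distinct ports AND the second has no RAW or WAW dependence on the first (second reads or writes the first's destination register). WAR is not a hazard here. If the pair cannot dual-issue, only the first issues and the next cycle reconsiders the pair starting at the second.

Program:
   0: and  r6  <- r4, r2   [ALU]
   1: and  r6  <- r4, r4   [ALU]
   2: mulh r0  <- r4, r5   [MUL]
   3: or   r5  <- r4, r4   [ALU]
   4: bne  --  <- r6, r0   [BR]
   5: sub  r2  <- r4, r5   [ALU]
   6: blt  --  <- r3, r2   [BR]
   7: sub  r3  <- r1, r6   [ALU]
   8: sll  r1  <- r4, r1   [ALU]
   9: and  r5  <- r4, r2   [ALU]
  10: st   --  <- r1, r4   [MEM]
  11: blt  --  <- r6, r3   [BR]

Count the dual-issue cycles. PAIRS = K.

PAIRS = 4

[0] i0  and.ALU  -- WAW r6
[1] i1/i2  and.ALU mulh.MUL  -- pair
[2] i3/i4  or.ALU bne.BR  -- pair
[3] i5  sub.ALU  -- RAW r2
[4] i6/i7  blt.BR sub.ALU  -- pair
[5] i8/i9  sll.ALU and.ALU  -- pair
[6] i10  st.MEM  -- no-port MEM/BR
[7] i11  blt.BR  -- tail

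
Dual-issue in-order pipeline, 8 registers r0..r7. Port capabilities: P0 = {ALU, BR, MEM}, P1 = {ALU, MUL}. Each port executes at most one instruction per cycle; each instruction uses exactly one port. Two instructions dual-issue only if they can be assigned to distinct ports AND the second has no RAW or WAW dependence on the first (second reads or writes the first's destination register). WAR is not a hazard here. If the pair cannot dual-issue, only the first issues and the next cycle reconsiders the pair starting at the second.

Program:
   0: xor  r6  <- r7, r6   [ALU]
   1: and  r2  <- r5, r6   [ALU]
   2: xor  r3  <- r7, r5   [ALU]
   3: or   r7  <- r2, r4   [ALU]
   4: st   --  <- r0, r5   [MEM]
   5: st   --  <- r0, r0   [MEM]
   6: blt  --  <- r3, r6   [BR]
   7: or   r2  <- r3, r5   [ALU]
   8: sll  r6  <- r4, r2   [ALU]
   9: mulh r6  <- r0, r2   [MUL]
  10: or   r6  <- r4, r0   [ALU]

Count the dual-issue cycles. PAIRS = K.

#0 head=0: xor.ALU i0 RAW r6
#1 head=1: and.ALU;xor.ALU i1&i2 pair
#2 head=3: or.ALU;st.MEM i3&i4 pair
#3 head=5: st.MEM i5 no-port MEM/BR
#4 head=6: blt.BR;or.ALU i6&i7 pair
#5 head=8: sll.ALU i8 WAW r6
#6 head=9: mulh.MUL i9 WAW r6
#7 head=10: or.ALU i10 tail

PAIRS = 3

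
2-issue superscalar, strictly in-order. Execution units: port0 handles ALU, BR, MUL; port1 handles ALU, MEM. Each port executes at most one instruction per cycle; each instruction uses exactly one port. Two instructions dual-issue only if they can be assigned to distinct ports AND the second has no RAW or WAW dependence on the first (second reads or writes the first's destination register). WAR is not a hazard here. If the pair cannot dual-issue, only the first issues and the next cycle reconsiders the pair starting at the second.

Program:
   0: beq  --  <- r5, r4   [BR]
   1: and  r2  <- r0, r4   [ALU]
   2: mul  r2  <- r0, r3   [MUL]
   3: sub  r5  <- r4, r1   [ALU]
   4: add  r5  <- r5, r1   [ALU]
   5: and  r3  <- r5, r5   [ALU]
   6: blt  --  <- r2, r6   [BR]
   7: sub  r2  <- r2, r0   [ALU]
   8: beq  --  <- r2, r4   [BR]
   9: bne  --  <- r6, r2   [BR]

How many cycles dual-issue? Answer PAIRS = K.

0. beq.BR;and.ALU @i0+i1  | pair
1. mul.MUL;sub.ALU @i2+i3  | pair
2. add.ALU @i4  | RAW r5
3. and.ALU;blt.BR @i5+i6  | pair
4. sub.ALU @i7  | RAW r2
5. beq.BR @i8  | no-port BR/BR
6. bne.BR @i9  | tail

PAIRS = 3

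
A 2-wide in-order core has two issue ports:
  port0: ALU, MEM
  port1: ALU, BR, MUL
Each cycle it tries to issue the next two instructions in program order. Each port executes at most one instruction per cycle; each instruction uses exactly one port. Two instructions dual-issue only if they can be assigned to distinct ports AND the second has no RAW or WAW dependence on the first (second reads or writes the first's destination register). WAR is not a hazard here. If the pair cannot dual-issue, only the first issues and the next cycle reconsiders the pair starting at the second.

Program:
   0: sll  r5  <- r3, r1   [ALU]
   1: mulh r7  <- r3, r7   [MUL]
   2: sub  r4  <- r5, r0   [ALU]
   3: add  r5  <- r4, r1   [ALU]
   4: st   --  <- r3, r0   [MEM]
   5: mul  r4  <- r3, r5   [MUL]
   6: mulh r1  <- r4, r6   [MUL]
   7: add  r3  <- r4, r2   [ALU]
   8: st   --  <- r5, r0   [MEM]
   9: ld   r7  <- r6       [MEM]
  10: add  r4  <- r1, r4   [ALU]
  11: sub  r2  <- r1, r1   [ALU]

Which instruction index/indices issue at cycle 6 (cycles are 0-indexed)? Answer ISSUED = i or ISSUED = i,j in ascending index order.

[0] i0&i1  sll.ALU+mulh.MUL  -- 2-wide
[1] i2  sub.ALU  -- RAW r4
[2] i3&i4  add.ALU+st.MEM  -- 2-wide
[3] i5  mul.MUL  -- no-port MUL/MUL
[4] i6&i7  mulh.MUL+add.ALU  -- 2-wide
[5] i8  st.MEM  -- no-port MEM/MEM
[6] i9&i10  ld.MEM+add.ALU  -- 2-wide
[7] i11  sub.ALU  -- tail

ISSUED = 9,10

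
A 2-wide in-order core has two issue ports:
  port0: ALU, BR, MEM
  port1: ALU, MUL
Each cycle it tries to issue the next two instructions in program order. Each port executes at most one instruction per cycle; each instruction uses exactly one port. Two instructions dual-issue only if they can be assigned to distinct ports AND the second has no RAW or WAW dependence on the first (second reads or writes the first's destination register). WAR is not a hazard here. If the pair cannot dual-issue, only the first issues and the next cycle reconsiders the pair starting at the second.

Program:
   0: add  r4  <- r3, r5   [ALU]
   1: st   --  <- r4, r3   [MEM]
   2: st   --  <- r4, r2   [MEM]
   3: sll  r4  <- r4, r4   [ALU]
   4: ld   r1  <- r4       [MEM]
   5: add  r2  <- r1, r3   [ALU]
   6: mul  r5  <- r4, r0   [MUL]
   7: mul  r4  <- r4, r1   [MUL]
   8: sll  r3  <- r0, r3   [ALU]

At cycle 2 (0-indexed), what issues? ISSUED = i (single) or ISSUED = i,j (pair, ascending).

ISSUED = 2,3

t=0 i0:add ; RAW r4
t=1 i1:st ; no-port MEM/MEM
t=2 i2+i3:st sll ; pair
t=3 i4:ld ; RAW r1
t=4 i5+i6:add mul ; pair
t=5 i7+i8:mul sll ; pair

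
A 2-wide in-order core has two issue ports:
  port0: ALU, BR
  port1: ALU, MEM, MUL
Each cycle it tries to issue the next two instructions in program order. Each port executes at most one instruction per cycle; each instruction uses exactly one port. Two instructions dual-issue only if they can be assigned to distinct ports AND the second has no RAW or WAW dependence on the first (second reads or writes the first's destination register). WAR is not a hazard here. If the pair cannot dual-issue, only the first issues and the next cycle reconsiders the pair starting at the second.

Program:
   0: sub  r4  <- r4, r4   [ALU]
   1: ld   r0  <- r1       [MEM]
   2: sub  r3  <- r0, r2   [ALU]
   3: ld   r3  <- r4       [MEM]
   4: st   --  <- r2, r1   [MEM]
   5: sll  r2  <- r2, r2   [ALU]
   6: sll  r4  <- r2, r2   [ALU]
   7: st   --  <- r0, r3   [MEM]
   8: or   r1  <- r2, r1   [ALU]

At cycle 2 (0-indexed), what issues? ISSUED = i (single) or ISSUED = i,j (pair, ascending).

ISSUED = 3

c0: i0,i1 sub;ld  pair
c1: i2 sub  WAW r3
c2: i3 ld  no-port MEM/MEM
c3: i4,i5 st;sll  pair
c4: i6,i7 sll;st  pair
c5: i8 or  tail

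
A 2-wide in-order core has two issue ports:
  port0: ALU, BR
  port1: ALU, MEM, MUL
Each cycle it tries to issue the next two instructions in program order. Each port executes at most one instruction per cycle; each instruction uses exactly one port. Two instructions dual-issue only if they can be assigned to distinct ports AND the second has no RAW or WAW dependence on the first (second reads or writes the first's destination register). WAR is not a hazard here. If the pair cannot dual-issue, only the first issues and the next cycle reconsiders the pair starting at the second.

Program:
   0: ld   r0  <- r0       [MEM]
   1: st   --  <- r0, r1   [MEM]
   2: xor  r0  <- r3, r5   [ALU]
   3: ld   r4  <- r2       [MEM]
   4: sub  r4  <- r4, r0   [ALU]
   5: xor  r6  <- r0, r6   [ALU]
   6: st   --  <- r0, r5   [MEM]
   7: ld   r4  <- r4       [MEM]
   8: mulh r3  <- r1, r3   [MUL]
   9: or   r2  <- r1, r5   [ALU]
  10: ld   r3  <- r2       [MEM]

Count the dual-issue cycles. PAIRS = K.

PAIRS = 3

  cy0 -> i0 (ld) no-port MEM/MEM
  cy1 -> i1&i2 (st xor) pair
  cy2 -> i3 (ld) RAW+WAW r4
  cy3 -> i4&i5 (sub xor) pair
  cy4 -> i6 (st) no-port MEM/MEM
  cy5 -> i7 (ld) no-port MEM/MUL
  cy6 -> i8&i9 (mulh or) pair
  cy7 -> i10 (ld) tail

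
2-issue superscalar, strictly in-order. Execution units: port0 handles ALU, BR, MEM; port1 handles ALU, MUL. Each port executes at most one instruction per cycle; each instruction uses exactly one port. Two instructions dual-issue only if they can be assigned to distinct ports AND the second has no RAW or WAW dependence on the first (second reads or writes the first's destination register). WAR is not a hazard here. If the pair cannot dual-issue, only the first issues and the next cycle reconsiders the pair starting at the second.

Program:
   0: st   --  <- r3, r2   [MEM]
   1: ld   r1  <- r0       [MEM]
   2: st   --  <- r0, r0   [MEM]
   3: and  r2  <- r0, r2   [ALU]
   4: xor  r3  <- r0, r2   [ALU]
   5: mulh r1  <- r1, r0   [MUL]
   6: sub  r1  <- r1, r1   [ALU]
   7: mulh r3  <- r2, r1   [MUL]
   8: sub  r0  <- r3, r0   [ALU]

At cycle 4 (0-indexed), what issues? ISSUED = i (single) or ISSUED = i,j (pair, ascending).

ISSUED = 6

  cy0 -> i0 (st) no-port MEM/MEM
  cy1 -> i1 (ld) no-port MEM/MEM
  cy2 -> i2/i3 (st and) dual
  cy3 -> i4/i5 (xor mulh) dual
  cy4 -> i6 (sub) RAW r1
  cy5 -> i7 (mulh) RAW r3
  cy6 -> i8 (sub) tail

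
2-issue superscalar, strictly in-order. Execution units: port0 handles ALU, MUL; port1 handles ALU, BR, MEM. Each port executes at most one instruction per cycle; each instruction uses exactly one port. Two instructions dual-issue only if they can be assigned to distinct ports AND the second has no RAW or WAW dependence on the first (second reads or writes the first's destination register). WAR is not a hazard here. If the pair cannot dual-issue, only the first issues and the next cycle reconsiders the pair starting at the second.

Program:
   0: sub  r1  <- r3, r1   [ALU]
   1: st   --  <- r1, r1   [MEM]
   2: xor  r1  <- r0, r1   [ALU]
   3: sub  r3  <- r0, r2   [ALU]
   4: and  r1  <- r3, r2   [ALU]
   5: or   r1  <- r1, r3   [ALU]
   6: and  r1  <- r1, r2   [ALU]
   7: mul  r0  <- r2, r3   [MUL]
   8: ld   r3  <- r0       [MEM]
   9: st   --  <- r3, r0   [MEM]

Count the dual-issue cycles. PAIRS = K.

PAIRS = 2

t=0 i0:sub.ALU ; RAW r1
t=1 i1/i2:st.MEM+xor.ALU ; 2-wide
t=2 i3:sub.ALU ; RAW r3
t=3 i4:and.ALU ; RAW+WAW r1
t=4 i5:or.ALU ; RAW+WAW r1
t=5 i6/i7:and.ALU+mul.MUL ; 2-wide
t=6 i8:ld.MEM ; no-port MEM/MEM
t=7 i9:st.MEM ; tail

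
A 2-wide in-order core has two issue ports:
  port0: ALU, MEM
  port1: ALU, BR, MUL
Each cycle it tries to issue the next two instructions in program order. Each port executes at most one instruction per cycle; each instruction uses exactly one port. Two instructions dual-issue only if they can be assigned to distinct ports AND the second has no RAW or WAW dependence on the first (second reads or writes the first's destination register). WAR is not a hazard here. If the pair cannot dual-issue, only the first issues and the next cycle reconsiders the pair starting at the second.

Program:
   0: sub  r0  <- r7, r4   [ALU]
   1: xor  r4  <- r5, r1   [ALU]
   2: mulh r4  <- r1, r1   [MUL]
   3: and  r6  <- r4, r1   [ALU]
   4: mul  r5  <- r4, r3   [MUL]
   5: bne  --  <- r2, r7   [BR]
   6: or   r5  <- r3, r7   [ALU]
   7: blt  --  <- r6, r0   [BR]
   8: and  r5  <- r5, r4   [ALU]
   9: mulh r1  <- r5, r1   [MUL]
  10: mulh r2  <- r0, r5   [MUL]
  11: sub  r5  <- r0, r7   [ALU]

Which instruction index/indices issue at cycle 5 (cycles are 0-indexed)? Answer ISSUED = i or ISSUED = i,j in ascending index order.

t=0 i0&i1:sub;xor ; dual
t=1 i2:mulh ; RAW r4
t=2 i3&i4:and;mul ; dual
t=3 i5&i6:bne;or ; dual
t=4 i7&i8:blt;and ; dual
t=5 i9:mulh ; no-port MUL/MUL
t=6 i10&i11:mulh;sub ; dual

ISSUED = 9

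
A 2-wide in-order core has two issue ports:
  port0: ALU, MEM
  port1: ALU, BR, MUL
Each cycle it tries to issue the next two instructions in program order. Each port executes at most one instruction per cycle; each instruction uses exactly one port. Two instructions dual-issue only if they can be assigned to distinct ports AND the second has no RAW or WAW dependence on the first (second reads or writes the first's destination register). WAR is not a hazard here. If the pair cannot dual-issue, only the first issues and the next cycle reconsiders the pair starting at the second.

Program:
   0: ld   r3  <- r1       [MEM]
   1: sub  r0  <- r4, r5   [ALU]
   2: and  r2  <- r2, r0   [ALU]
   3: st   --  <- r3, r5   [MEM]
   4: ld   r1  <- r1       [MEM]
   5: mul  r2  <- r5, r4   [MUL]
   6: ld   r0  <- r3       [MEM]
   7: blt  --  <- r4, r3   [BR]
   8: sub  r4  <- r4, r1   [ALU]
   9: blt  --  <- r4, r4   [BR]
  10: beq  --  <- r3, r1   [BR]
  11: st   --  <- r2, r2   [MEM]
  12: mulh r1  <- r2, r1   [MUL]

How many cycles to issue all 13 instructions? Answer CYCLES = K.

CYCLES = 8

#0 head=0: ld/sub i0&i1 pair
#1 head=2: and/st i2&i3 pair
#2 head=4: ld/mul i4&i5 pair
#3 head=6: ld/blt i6&i7 pair
#4 head=8: sub i8 RAW r4
#5 head=9: blt i9 no-port BR/BR
#6 head=10: beq/st i10&i11 pair
#7 head=12: mulh i12 tail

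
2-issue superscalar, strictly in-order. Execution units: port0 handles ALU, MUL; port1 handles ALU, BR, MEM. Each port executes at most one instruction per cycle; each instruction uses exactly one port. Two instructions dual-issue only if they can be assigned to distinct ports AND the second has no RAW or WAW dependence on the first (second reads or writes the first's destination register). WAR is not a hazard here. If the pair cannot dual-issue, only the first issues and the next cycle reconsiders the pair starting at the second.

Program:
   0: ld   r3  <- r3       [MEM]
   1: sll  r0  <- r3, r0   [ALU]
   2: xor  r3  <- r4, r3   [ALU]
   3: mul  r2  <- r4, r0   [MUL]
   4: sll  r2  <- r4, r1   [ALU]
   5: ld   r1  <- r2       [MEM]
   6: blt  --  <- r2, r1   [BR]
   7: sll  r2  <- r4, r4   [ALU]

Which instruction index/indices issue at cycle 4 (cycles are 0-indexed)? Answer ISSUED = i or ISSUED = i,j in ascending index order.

  cy0 -> i0 (ld) RAW r3
  cy1 -> i1+i2 (sll+xor) pair
  cy2 -> i3 (mul) WAW r2
  cy3 -> i4 (sll) RAW r2
  cy4 -> i5 (ld) no-port MEM/BR
  cy5 -> i6+i7 (blt+sll) pair

ISSUED = 5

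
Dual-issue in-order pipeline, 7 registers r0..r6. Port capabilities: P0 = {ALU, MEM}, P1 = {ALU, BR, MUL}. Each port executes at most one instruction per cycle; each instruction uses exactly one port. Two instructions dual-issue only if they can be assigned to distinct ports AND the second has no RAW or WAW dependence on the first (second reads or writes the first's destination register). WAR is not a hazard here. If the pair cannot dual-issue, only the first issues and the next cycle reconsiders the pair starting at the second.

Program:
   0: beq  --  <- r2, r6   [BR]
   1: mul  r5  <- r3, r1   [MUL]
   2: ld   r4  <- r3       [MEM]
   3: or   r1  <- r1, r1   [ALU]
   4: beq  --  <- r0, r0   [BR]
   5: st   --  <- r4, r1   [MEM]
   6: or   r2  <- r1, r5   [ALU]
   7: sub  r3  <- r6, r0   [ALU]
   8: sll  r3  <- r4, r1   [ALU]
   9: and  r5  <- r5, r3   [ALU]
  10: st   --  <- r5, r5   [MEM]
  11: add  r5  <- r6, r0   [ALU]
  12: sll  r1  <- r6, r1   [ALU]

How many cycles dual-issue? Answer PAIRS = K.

t=0 i0:beq.BR ; no-port BR/MUL
t=1 i1/i2:mul.MUL ld.MEM ; dual
t=2 i3/i4:or.ALU beq.BR ; dual
t=3 i5/i6:st.MEM or.ALU ; dual
t=4 i7:sub.ALU ; WAW r3
t=5 i8:sll.ALU ; RAW r3
t=6 i9:and.ALU ; RAW r5
t=7 i10/i11:st.MEM add.ALU ; dual
t=8 i12:sll.ALU ; tail

PAIRS = 4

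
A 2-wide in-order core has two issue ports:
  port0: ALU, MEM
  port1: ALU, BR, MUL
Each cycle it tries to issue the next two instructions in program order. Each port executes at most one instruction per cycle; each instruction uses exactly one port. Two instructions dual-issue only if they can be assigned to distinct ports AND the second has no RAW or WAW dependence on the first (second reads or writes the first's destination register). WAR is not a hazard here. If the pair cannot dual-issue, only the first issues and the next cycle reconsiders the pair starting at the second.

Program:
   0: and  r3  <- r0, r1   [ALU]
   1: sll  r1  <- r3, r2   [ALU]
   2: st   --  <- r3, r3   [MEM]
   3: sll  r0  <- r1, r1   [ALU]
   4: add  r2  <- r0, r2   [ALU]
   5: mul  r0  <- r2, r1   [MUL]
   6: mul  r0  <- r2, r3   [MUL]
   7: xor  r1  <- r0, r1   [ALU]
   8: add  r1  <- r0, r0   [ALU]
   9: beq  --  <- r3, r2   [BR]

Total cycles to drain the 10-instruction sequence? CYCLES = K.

0. and.ALU @i0  | RAW r3
1. sll.ALU;st.MEM @i1&i2  | 2-wide
2. sll.ALU @i3  | RAW r0
3. add.ALU @i4  | RAW r2
4. mul.MUL @i5  | no-port MUL/MUL
5. mul.MUL @i6  | RAW r0
6. xor.ALU @i7  | WAW r1
7. add.ALU;beq.BR @i8&i9  | 2-wide

CYCLES = 8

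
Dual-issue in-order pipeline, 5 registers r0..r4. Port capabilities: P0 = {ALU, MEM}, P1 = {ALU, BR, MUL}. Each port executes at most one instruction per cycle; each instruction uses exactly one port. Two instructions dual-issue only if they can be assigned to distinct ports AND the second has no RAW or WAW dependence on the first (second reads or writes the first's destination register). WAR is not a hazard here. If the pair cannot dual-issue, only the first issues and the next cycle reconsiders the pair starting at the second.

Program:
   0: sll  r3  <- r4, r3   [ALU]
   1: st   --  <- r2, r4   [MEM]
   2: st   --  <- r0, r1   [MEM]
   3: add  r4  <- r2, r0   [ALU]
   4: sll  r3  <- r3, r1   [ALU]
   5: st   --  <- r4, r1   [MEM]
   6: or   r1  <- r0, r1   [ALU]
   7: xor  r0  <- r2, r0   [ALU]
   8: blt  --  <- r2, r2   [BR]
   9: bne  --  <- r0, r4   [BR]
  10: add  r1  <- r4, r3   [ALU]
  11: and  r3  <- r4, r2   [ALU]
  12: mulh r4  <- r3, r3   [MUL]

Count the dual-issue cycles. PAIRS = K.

PAIRS = 5

c0: i0&i1 sll.ALU/st.MEM  2-wide
c1: i2&i3 st.MEM/add.ALU  2-wide
c2: i4&i5 sll.ALU/st.MEM  2-wide
c3: i6&i7 or.ALU/xor.ALU  2-wide
c4: i8 blt.BR  no-port BR/BR
c5: i9&i10 bne.BR/add.ALU  2-wide
c6: i11 and.ALU  RAW r3
c7: i12 mulh.MUL  tail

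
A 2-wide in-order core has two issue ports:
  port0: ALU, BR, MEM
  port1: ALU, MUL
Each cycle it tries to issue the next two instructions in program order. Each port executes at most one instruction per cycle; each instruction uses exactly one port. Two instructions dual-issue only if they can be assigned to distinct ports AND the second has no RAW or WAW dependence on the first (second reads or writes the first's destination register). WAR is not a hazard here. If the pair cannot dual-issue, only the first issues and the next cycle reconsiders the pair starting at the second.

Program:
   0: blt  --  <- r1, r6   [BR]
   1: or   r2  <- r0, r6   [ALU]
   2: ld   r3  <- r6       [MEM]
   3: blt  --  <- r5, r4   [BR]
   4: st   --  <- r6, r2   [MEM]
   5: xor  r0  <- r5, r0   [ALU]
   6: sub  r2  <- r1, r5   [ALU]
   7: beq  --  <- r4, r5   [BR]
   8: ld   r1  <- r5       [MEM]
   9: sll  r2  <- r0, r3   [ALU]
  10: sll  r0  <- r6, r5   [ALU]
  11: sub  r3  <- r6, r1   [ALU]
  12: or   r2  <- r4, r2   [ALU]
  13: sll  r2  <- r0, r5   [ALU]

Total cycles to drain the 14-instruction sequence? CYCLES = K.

t=0 i0,i1:blt.BR;or.ALU ; pair
t=1 i2:ld.MEM ; no-port MEM/BR
t=2 i3:blt.BR ; no-port BR/MEM
t=3 i4,i5:st.MEM;xor.ALU ; pair
t=4 i6,i7:sub.ALU;beq.BR ; pair
t=5 i8,i9:ld.MEM;sll.ALU ; pair
t=6 i10,i11:sll.ALU;sub.ALU ; pair
t=7 i12:or.ALU ; WAW r2
t=8 i13:sll.ALU ; tail

CYCLES = 9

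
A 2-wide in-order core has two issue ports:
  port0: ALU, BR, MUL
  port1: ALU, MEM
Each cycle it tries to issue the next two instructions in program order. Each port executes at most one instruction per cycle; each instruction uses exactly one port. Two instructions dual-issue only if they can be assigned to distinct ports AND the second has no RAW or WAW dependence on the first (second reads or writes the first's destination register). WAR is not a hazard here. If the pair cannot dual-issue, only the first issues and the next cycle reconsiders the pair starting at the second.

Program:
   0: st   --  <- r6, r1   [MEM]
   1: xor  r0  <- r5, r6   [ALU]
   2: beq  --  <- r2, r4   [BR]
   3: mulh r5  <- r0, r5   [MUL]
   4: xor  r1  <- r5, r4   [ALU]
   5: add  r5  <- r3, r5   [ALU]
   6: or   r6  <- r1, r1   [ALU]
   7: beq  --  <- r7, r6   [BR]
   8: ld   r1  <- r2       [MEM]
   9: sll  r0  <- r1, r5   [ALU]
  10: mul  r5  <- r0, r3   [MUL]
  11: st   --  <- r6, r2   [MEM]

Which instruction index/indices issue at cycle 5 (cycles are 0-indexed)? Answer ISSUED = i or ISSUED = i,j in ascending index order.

ISSUED = 7,8

c0: i0,i1 st.MEM xor.ALU  pair
c1: i2 beq.BR  no-port BR/MUL
c2: i3 mulh.MUL  RAW r5
c3: i4,i5 xor.ALU add.ALU  pair
c4: i6 or.ALU  RAW r6
c5: i7,i8 beq.BR ld.MEM  pair
c6: i9 sll.ALU  RAW r0
c7: i10,i11 mul.MUL st.MEM  pair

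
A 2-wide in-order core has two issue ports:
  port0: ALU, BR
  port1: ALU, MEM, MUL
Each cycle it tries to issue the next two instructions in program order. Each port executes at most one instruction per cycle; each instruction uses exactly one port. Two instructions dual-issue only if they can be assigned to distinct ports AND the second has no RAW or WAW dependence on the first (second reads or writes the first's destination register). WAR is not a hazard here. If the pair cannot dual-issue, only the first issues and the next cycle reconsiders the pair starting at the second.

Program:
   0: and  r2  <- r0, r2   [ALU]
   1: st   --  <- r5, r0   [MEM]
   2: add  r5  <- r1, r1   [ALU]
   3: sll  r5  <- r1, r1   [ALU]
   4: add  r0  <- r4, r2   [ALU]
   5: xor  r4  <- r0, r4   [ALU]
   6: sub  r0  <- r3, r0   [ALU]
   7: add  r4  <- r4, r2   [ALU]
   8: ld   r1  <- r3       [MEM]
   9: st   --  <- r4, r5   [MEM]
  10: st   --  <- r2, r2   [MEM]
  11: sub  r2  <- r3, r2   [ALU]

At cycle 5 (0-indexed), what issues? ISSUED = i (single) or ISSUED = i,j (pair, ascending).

ISSUED = 9

  cy0 -> i0/i1 (and.ALU/st.MEM) dual
  cy1 -> i2 (add.ALU) WAW r5
  cy2 -> i3/i4 (sll.ALU/add.ALU) dual
  cy3 -> i5/i6 (xor.ALU/sub.ALU) dual
  cy4 -> i7/i8 (add.ALU/ld.MEM) dual
  cy5 -> i9 (st.MEM) no-port MEM/MEM
  cy6 -> i10/i11 (st.MEM/sub.ALU) dual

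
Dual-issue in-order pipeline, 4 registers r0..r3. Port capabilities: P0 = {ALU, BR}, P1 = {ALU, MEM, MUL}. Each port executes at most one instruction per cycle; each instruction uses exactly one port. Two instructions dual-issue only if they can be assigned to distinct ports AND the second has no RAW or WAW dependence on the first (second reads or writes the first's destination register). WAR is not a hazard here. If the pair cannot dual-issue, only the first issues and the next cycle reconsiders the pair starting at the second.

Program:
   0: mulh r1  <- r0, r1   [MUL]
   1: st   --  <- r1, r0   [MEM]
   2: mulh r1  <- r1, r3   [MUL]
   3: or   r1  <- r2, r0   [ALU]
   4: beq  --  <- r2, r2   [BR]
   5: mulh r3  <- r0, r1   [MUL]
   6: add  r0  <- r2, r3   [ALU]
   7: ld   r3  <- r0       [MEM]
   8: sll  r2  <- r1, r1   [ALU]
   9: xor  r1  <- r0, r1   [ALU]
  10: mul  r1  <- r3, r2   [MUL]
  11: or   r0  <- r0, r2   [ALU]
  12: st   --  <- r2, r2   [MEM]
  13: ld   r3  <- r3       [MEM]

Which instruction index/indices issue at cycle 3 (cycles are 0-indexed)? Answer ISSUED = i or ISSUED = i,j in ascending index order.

  cy0 -> i0 (mulh) no-port MUL/MEM
  cy1 -> i1 (st) no-port MEM/MUL
  cy2 -> i2 (mulh) WAW r1
  cy3 -> i3&i4 (or beq) 2-wide
  cy4 -> i5 (mulh) RAW r3
  cy5 -> i6 (add) RAW r0
  cy6 -> i7&i8 (ld sll) 2-wide
  cy7 -> i9 (xor) WAW r1
  cy8 -> i10&i11 (mul or) 2-wide
  cy9 -> i12 (st) no-port MEM/MEM
  cy10 -> i13 (ld) tail

ISSUED = 3,4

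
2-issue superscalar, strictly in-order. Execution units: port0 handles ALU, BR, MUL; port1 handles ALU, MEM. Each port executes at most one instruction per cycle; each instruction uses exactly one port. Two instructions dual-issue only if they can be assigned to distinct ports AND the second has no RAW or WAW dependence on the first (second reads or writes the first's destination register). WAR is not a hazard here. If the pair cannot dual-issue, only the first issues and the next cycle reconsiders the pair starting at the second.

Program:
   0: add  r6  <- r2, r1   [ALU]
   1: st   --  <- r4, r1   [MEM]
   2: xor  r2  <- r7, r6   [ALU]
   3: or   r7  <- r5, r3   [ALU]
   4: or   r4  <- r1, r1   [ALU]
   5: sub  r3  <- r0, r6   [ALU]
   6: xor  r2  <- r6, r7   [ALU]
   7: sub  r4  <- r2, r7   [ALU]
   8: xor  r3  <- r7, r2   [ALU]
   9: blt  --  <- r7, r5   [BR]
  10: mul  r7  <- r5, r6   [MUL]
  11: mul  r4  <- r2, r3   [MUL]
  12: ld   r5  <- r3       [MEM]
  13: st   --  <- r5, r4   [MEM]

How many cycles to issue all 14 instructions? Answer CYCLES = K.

  cy0 -> i0/i1 (add.ALU;st.MEM) pair
  cy1 -> i2/i3 (xor.ALU;or.ALU) pair
  cy2 -> i4/i5 (or.ALU;sub.ALU) pair
  cy3 -> i6 (xor.ALU) RAW r2
  cy4 -> i7/i8 (sub.ALU;xor.ALU) pair
  cy5 -> i9 (blt.BR) no-port BR/MUL
  cy6 -> i10 (mul.MUL) no-port MUL/MUL
  cy7 -> i11/i12 (mul.MUL;ld.MEM) pair
  cy8 -> i13 (st.MEM) tail

CYCLES = 9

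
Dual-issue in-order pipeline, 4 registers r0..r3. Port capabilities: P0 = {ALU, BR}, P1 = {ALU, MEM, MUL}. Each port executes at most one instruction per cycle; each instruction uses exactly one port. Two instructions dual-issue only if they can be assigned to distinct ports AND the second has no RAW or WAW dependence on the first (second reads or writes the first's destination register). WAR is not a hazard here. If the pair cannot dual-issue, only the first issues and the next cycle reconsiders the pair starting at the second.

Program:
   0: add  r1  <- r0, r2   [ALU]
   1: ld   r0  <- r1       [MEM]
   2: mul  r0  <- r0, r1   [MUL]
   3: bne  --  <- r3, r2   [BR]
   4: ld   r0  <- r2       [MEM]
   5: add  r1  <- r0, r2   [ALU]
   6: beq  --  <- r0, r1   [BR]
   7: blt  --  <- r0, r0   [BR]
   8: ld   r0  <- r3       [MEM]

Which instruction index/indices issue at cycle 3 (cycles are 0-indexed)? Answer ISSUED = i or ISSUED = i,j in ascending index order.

  cy0 -> i0 (add) RAW r1
  cy1 -> i1 (ld) no-port MEM/MUL
  cy2 -> i2+i3 (mul;bne) pair
  cy3 -> i4 (ld) RAW r0
  cy4 -> i5 (add) RAW r1
  cy5 -> i6 (beq) no-port BR/BR
  cy6 -> i7+i8 (blt;ld) pair

ISSUED = 4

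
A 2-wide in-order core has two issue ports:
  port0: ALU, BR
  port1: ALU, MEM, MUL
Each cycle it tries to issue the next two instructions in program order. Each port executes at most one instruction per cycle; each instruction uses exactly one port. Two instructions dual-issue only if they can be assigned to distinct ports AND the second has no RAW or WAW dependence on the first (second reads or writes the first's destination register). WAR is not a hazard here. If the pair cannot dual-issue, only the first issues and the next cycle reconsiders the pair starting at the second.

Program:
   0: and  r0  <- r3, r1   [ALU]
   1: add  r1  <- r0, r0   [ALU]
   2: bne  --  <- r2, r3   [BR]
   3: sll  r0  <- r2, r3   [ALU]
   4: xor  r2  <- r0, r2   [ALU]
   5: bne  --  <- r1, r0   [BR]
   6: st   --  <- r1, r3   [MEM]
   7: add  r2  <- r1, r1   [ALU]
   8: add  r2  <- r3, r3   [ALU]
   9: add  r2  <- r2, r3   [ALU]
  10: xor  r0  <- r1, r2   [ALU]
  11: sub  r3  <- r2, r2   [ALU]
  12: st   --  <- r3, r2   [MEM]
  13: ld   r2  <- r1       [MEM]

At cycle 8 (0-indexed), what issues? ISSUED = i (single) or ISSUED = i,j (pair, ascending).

ISSUED = 12

0. and.ALU @i0  | RAW r0
1. add.ALU;bne.BR @i1,i2  | 2-wide
2. sll.ALU @i3  | RAW r0
3. xor.ALU;bne.BR @i4,i5  | 2-wide
4. st.MEM;add.ALU @i6,i7  | 2-wide
5. add.ALU @i8  | RAW+WAW r2
6. add.ALU @i9  | RAW r2
7. xor.ALU;sub.ALU @i10,i11  | 2-wide
8. st.MEM @i12  | no-port MEM/MEM
9. ld.MEM @i13  | tail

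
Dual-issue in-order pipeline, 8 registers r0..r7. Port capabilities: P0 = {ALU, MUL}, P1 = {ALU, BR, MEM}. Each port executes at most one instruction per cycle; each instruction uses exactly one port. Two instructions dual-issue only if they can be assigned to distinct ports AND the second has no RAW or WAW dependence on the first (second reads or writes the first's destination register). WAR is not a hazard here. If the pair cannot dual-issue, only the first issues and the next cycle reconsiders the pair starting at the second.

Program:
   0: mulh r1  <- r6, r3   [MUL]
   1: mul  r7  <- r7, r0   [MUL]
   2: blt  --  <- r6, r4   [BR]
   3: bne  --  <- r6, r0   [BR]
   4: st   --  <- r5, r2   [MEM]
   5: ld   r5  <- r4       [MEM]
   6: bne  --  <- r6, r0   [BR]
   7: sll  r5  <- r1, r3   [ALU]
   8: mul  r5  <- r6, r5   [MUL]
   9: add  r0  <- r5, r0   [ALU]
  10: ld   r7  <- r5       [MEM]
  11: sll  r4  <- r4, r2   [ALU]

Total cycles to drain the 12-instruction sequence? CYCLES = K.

c0: i0 mulh.MUL  no-port MUL/MUL
c1: i1+i2 mul.MUL/blt.BR  dual
c2: i3 bne.BR  no-port BR/MEM
c3: i4 st.MEM  no-port MEM/MEM
c4: i5 ld.MEM  no-port MEM/BR
c5: i6+i7 bne.BR/sll.ALU  dual
c6: i8 mul.MUL  RAW r5
c7: i9+i10 add.ALU/ld.MEM  dual
c8: i11 sll.ALU  tail

CYCLES = 9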